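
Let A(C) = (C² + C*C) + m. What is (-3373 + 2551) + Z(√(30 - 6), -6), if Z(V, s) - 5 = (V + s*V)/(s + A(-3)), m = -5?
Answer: -817 - 10*√6/7 ≈ -820.50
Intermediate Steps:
A(C) = -5 + 2*C² (A(C) = (C² + C*C) - 5 = (C² + C²) - 5 = 2*C² - 5 = -5 + 2*C²)
Z(V, s) = 5 + (V + V*s)/(13 + s) (Z(V, s) = 5 + (V + s*V)/(s + (-5 + 2*(-3)²)) = 5 + (V + V*s)/(s + (-5 + 2*9)) = 5 + (V + V*s)/(s + (-5 + 18)) = 5 + (V + V*s)/(s + 13) = 5 + (V + V*s)/(13 + s))
(-3373 + 2551) + Z(√(30 - 6), -6) = (-3373 + 2551) + (65 + √(30 - 6) + 5*(-6) + √(30 - 6)*(-6))/(13 - 6) = -822 + (65 + √24 - 30 + √24*(-6))/7 = -822 + (65 + 2*√6 - 30 + (2*√6)*(-6))/7 = -822 + (65 + 2*√6 - 30 - 12*√6)/7 = -822 + (35 - 10*√6)/7 = -822 + (5 - 10*√6/7) = -817 - 10*√6/7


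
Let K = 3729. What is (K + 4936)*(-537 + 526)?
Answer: -95315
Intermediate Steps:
(K + 4936)*(-537 + 526) = (3729 + 4936)*(-537 + 526) = 8665*(-11) = -95315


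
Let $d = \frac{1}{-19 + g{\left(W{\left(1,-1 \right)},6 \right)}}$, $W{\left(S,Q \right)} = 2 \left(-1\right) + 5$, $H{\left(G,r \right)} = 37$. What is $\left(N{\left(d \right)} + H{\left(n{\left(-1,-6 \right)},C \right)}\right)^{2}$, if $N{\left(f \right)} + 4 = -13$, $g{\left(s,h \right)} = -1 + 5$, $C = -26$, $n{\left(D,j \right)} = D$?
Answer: $400$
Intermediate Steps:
$W{\left(S,Q \right)} = 3$ ($W{\left(S,Q \right)} = -2 + 5 = 3$)
$g{\left(s,h \right)} = 4$
$d = - \frac{1}{15}$ ($d = \frac{1}{-19 + 4} = \frac{1}{-15} = - \frac{1}{15} \approx -0.066667$)
$N{\left(f \right)} = -17$ ($N{\left(f \right)} = -4 - 13 = -17$)
$\left(N{\left(d \right)} + H{\left(n{\left(-1,-6 \right)},C \right)}\right)^{2} = \left(-17 + 37\right)^{2} = 20^{2} = 400$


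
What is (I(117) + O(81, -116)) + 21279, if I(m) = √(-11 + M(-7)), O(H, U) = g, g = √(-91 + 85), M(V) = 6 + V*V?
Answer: 21279 + 2*√11 + I*√6 ≈ 21286.0 + 2.4495*I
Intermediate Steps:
M(V) = 6 + V²
g = I*√6 (g = √(-6) = I*√6 ≈ 2.4495*I)
O(H, U) = I*√6
I(m) = 2*√11 (I(m) = √(-11 + (6 + (-7)²)) = √(-11 + (6 + 49)) = √(-11 + 55) = √44 = 2*√11)
(I(117) + O(81, -116)) + 21279 = (2*√11 + I*√6) + 21279 = 21279 + 2*√11 + I*√6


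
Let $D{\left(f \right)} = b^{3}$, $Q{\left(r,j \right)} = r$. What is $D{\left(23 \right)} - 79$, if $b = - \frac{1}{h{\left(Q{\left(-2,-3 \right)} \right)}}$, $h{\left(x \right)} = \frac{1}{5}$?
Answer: $-204$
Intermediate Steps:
$h{\left(x \right)} = \frac{1}{5}$
$b = -5$ ($b = - \frac{1}{\frac{1}{5}} = \left(-1\right) 5 = -5$)
$D{\left(f \right)} = -125$ ($D{\left(f \right)} = \left(-5\right)^{3} = -125$)
$D{\left(23 \right)} - 79 = -125 - 79 = -204$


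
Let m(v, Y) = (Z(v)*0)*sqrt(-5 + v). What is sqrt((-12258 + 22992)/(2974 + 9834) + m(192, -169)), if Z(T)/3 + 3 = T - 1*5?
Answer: sqrt(8592567)/3202 ≈ 0.91546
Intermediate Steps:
Z(T) = -24 + 3*T (Z(T) = -9 + 3*(T - 1*5) = -9 + 3*(T - 5) = -9 + 3*(-5 + T) = -9 + (-15 + 3*T) = -24 + 3*T)
m(v, Y) = 0 (m(v, Y) = ((-24 + 3*v)*0)*sqrt(-5 + v) = 0*sqrt(-5 + v) = 0)
sqrt((-12258 + 22992)/(2974 + 9834) + m(192, -169)) = sqrt((-12258 + 22992)/(2974 + 9834) + 0) = sqrt(10734/12808 + 0) = sqrt(10734*(1/12808) + 0) = sqrt(5367/6404 + 0) = sqrt(5367/6404) = sqrt(8592567)/3202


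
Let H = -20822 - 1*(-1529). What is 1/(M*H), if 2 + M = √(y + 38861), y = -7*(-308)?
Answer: -2/791263809 - √41017/791263809 ≈ -2.5848e-7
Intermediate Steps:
y = 2156
M = -2 + √41017 (M = -2 + √(2156 + 38861) = -2 + √41017 ≈ 200.53)
H = -19293 (H = -20822 + 1529 = -19293)
1/(M*H) = 1/(-2 + √41017*(-19293)) = -1/19293/(-2 + √41017) = -1/(19293*(-2 + √41017))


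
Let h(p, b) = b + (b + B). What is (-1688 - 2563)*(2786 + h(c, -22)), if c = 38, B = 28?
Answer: -11775270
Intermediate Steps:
h(p, b) = 28 + 2*b (h(p, b) = b + (b + 28) = b + (28 + b) = 28 + 2*b)
(-1688 - 2563)*(2786 + h(c, -22)) = (-1688 - 2563)*(2786 + (28 + 2*(-22))) = -4251*(2786 + (28 - 44)) = -4251*(2786 - 16) = -4251*2770 = -11775270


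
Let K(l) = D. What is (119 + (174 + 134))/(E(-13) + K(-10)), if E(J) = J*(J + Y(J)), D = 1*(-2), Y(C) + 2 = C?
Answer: 427/362 ≈ 1.1796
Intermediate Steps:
Y(C) = -2 + C
D = -2
K(l) = -2
E(J) = J*(-2 + 2*J) (E(J) = J*(J + (-2 + J)) = J*(-2 + 2*J))
(119 + (174 + 134))/(E(-13) + K(-10)) = (119 + (174 + 134))/(2*(-13)*(-1 - 13) - 2) = (119 + 308)/(2*(-13)*(-14) - 2) = 427/(364 - 2) = 427/362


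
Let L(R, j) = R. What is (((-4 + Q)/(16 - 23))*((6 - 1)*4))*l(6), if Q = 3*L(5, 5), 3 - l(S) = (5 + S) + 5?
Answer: 2860/7 ≈ 408.57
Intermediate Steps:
l(S) = -7 - S (l(S) = 3 - ((5 + S) + 5) = 3 - (10 + S) = 3 + (-10 - S) = -7 - S)
Q = 15 (Q = 3*5 = 15)
(((-4 + Q)/(16 - 23))*((6 - 1)*4))*l(6) = (((-4 + 15)/(16 - 23))*((6 - 1)*4))*(-7 - 1*6) = ((11/(-7))*(5*4))*(-7 - 6) = ((11*(-⅐))*20)*(-13) = -11/7*20*(-13) = -220/7*(-13) = 2860/7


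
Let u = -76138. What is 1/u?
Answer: -1/76138 ≈ -1.3134e-5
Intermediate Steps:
1/u = 1/(-76138) = -1/76138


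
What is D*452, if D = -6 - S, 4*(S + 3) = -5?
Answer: -791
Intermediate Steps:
S = -17/4 (S = -3 + (¼)*(-5) = -3 - 5/4 = -17/4 ≈ -4.2500)
D = -7/4 (D = -6 - 1*(-17/4) = -6 + 17/4 = -7/4 ≈ -1.7500)
D*452 = -7/4*452 = -791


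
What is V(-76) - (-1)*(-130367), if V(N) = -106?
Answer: -130473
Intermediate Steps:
V(-76) - (-1)*(-130367) = -106 - (-1)*(-130367) = -106 - 1*130367 = -106 - 130367 = -130473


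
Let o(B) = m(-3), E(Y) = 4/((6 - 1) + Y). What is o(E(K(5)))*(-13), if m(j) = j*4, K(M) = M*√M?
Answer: 156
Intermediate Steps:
K(M) = M^(3/2)
E(Y) = 4/(5 + Y)
m(j) = 4*j
o(B) = -12 (o(B) = 4*(-3) = -12)
o(E(K(5)))*(-13) = -12*(-13) = 156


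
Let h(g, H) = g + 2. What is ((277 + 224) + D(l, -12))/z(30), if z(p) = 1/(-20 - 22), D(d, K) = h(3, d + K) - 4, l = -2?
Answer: -21084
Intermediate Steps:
h(g, H) = 2 + g
D(d, K) = 1 (D(d, K) = (2 + 3) - 4 = 5 - 4 = 1)
z(p) = -1/42 (z(p) = 1/(-42) = -1/42)
((277 + 224) + D(l, -12))/z(30) = ((277 + 224) + 1)/(-1/42) = (501 + 1)*(-42) = 502*(-42) = -21084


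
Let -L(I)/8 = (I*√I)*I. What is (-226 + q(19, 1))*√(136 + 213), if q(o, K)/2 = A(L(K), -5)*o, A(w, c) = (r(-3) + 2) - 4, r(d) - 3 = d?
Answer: -302*√349 ≈ -5641.8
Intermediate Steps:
r(d) = 3 + d
L(I) = -8*I^(5/2) (L(I) = -8*I*√I*I = -8*I^(3/2)*I = -8*I^(5/2))
A(w, c) = -2 (A(w, c) = ((3 - 3) + 2) - 4 = (0 + 2) - 4 = 2 - 4 = -2)
q(o, K) = -4*o (q(o, K) = 2*(-2*o) = -4*o)
(-226 + q(19, 1))*√(136 + 213) = (-226 - 4*19)*√(136 + 213) = (-226 - 76)*√349 = -302*√349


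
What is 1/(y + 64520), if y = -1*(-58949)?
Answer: 1/123469 ≈ 8.0992e-6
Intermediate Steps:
y = 58949
1/(y + 64520) = 1/(58949 + 64520) = 1/123469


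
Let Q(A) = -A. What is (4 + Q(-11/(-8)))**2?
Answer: 441/64 ≈ 6.8906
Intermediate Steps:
(4 + Q(-11/(-8)))**2 = (4 - (-11)/(-8))**2 = (4 - (-11)*(-1)/8)**2 = (4 - 1*11/8)**2 = (4 - 11/8)**2 = (21/8)**2 = 441/64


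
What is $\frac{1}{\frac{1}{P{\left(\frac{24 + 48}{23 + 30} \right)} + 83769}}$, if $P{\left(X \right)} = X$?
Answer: $\frac{4439829}{53} \approx 83770.0$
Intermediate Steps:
$\frac{1}{\frac{1}{P{\left(\frac{24 + 48}{23 + 30} \right)} + 83769}} = \frac{1}{\frac{1}{\frac{24 + 48}{23 + 30} + 83769}} = \frac{1}{\frac{1}{\frac{72}{53} + 83769}} = \frac{1}{\frac{1}{\frac{4439829}{53}}} = \frac{1}{\frac{53}{4439829}} = \frac{4439829}{53}$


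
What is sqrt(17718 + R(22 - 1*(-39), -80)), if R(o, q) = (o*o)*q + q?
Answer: I*sqrt(280042) ≈ 529.19*I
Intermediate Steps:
R(o, q) = q + q*o**2 (R(o, q) = o**2*q + q = q*o**2 + q = q + q*o**2)
sqrt(17718 + R(22 - 1*(-39), -80)) = sqrt(17718 - 80*(1 + (22 - 1*(-39))**2)) = sqrt(17718 - 80*(1 + (22 + 39)**2)) = sqrt(17718 - 80*(1 + 61**2)) = sqrt(17718 - 80*(1 + 3721)) = sqrt(17718 - 80*3722) = sqrt(17718 - 297760) = sqrt(-280042) = I*sqrt(280042)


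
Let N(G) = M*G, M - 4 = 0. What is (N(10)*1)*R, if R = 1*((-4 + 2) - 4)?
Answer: -240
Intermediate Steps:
M = 4 (M = 4 + 0 = 4)
N(G) = 4*G
R = -6 (R = 1*(-2 - 4) = 1*(-6) = -6)
(N(10)*1)*R = ((4*10)*1)*(-6) = (40*1)*(-6) = 40*(-6) = -240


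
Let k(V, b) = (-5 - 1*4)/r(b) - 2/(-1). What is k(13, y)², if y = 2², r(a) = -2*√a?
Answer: 289/16 ≈ 18.063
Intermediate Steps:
y = 4
k(V, b) = 2 + 9/(2*√b) (k(V, b) = (-5 - 1*4)/((-2*√b)) - 2/(-1) = (-5 - 4)*(-1/(2*√b)) - 2*(-1) = -(-9)/(2*√b) + 2 = 9/(2*√b) + 2 = 2 + 9/(2*√b))
k(13, y)² = (2 + 9/(2*√4))² = (2 + (9/2)*(½))² = (2 + 9/4)² = (17/4)² = 289/16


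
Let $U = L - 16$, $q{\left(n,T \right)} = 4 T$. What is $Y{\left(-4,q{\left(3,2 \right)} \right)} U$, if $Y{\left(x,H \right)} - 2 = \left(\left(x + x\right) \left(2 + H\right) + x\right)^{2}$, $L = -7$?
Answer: $-162334$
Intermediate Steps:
$Y{\left(x,H \right)} = 2 + \left(x + 2 x \left(2 + H\right)\right)^{2}$ ($Y{\left(x,H \right)} = 2 + \left(\left(x + x\right) \left(2 + H\right) + x\right)^{2} = 2 + \left(2 x \left(2 + H\right) + x\right)^{2} = 2 + \left(x + 2 x \left(2 + H\right)\right)^{2}$)
$U = -23$ ($U = -7 - 16 = -23$)
$Y{\left(-4,q{\left(3,2 \right)} \right)} U = \left(2 + \left(-4\right)^{2} \left(5 + 2 \cdot 4 \cdot 2\right)^{2}\right) \left(-23\right) = \left(2 + 16 \left(5 + 2 \cdot 8\right)^{2}\right) \left(-23\right) = \left(2 + 16 \left(5 + 16\right)^{2}\right) \left(-23\right) = \left(2 + 16 \cdot 21^{2}\right) \left(-23\right) = \left(2 + 16 \cdot 441\right) \left(-23\right) = \left(2 + 7056\right) \left(-23\right) = 7058 \left(-23\right) = -162334$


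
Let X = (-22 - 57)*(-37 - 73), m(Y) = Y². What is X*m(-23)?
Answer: 4597010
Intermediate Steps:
X = 8690 (X = -79*(-110) = 8690)
X*m(-23) = 8690*(-23)² = 8690*529 = 4597010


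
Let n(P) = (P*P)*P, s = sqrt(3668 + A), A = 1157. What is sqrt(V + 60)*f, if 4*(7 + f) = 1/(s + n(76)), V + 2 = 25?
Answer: -1348899356513*sqrt(83)/192699923751 - 5*sqrt(16019)/770799695004 ≈ -63.773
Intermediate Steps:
V = 23 (V = -2 + 25 = 23)
s = 5*sqrt(193) (s = sqrt(3668 + 1157) = sqrt(4825) = 5*sqrt(193) ≈ 69.462)
n(P) = P**3 (n(P) = P**2*P = P**3)
f = -7 + 1/(4*(438976 + 5*sqrt(193))) (f = -7 + 1/(4*(5*sqrt(193) + 76**3)) = -7 + 1/(4*(5*sqrt(193) + 438976)) = -7 + 1/(4*(438976 + 5*sqrt(193))) ≈ -7.0000)
sqrt(V + 60)*f = sqrt(23 + 60)*(-1348899356513/192699923751 - 5*sqrt(193)/770799695004) = sqrt(83)*(-1348899356513/192699923751 - 5*sqrt(193)/770799695004)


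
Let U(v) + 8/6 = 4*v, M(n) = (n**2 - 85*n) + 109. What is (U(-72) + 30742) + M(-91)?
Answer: 139733/3 ≈ 46578.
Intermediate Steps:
M(n) = 109 + n**2 - 85*n
U(v) = -4/3 + 4*v
(U(-72) + 30742) + M(-91) = ((-4/3 + 4*(-72)) + 30742) + (109 + (-91)**2 - 85*(-91)) = ((-4/3 - 288) + 30742) + (109 + 8281 + 7735) = (-868/3 + 30742) + 16125 = 91358/3 + 16125 = 139733/3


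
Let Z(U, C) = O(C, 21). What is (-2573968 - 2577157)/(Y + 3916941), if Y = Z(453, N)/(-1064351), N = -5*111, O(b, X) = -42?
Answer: -783229292125/595571438619 ≈ -1.3151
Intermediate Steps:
N = -555
Z(U, C) = -42
Y = 42/1064351 (Y = -42/(-1064351) = -42*(-1/1064351) = 42/1064351 ≈ 3.9461e-5)
(-2573968 - 2577157)/(Y + 3916941) = (-2573968 - 2577157)/(42/1064351 + 3916941) = -5151125/4169000070333/1064351 = -5151125*1064351/4169000070333 = -783229292125/595571438619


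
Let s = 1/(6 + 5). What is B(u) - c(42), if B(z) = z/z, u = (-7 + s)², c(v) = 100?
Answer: -99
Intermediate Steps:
s = 1/11 ≈ 0.090909
u = 5776/121 (u = (-7 + 1/11)² = (-76/11)² = 5776/121 ≈ 47.736)
B(z) = 1
B(u) - c(42) = 1 - 1*100 = 1 - 100 = -99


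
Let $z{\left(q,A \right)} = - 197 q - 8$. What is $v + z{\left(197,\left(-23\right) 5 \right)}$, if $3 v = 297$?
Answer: $-38718$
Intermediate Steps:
$v = 99$ ($v = \frac{1}{3} \cdot 297 = 99$)
$z{\left(q,A \right)} = -8 - 197 q$
$v + z{\left(197,\left(-23\right) 5 \right)} = 99 - 38817 = -38718$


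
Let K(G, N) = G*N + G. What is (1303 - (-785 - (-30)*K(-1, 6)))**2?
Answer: 5280804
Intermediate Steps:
K(G, N) = G + G*N
(1303 - (-785 - (-30)*K(-1, 6)))**2 = (1303 - (-785 - (-30)*(-(1 + 6))))**2 = (1303 - (-785 - (-30)*(-1*7)))**2 = (1303 - (-785 - (-30)*(-7)))**2 = (1303 - (-785 - 1*210))**2 = (1303 - (-785 - 210))**2 = (1303 - 1*(-995))**2 = (1303 + 995)**2 = 2298**2 = 5280804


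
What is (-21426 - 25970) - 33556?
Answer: -80952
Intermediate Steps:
(-21426 - 25970) - 33556 = -47396 - 33556 = -80952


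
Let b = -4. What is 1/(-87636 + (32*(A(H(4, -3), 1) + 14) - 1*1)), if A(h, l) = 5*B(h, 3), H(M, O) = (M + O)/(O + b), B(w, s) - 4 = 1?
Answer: -1/86389 ≈ -1.1576e-5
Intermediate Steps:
B(w, s) = 5 (B(w, s) = 4 + 1 = 5)
H(M, O) = (M + O)/(-4 + O) (H(M, O) = (M + O)/(O - 4) = (M + O)/(-4 + O))
A(h, l) = 25 (A(h, l) = 5*5 = 25)
1/(-87636 + (32*(A(H(4, -3), 1) + 14) - 1*1)) = 1/(-87636 + (32*(25 + 14) - 1*1)) = 1/(-87636 + (32*39 - 1)) = 1/(-87636 + (1248 - 1)) = 1/(-87636 + 1247) = 1/(-86389) = -1/86389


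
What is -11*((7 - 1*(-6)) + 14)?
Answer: -297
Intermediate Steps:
-11*((7 - 1*(-6)) + 14) = -11*((7 + 6) + 14) = -11*(13 + 14) = -11*27 = -297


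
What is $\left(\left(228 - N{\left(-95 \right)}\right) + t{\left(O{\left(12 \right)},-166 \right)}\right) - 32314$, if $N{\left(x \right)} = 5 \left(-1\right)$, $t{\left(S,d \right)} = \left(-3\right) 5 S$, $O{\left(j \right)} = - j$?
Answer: $-31901$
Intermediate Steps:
$t{\left(S,d \right)} = - 15 S$
$N{\left(x \right)} = -5$
$\left(\left(228 - N{\left(-95 \right)}\right) + t{\left(O{\left(12 \right)},-166 \right)}\right) - 32314 = \left(\left(228 - -5\right) - 15 \left(\left(-1\right) 12\right)\right) - 32314 = \left(\left(228 + 5\right) - -180\right) - 32314 = \left(233 + 180\right) - 32314 = 413 - 32314 = -31901$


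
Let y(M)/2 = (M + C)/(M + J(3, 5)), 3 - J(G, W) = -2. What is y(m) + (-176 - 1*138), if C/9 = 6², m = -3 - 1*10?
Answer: -1567/4 ≈ -391.75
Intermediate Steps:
m = -13 (m = -3 - 10 = -13)
J(G, W) = 5 (J(G, W) = 3 - 1*(-2) = 3 + 2 = 5)
C = 324 (C = 9*6² = 9*36 = 324)
y(M) = 2*(324 + M)/(5 + M) (y(M) = 2*((M + 324)/(M + 5)) = 2*((324 + M)/(5 + M)) = 2*(324 + M)/(5 + M))
y(m) + (-176 - 1*138) = 2*(324 - 13)/(5 - 13) + (-176 - 1*138) = 2*311/(-8) + (-176 - 138) = 2*(-⅛)*311 - 314 = -311/4 - 314 = -1567/4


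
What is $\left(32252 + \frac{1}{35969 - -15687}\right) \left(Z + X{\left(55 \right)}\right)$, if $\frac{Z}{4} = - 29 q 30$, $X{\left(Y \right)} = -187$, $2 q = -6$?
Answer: $\frac{17081593486189}{51656} \approx 3.3068 \cdot 10^{8}$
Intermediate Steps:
$q = -3$ ($q = \frac{1}{2} \left(-6\right) = -3$)
$Z = 10440$ ($Z = 4 \left(-29\right) \left(-3\right) 30 = 4 \cdot 87 \cdot 30 = 4 \cdot 2610 = 10440$)
$\left(32252 + \frac{1}{35969 - -15687}\right) \left(Z + X{\left(55 \right)}\right) = \left(32252 + \frac{1}{35969 - -15687}\right) \left(10440 - 187\right) = \left(32252 + \frac{1}{35969 + 15687}\right) 10253 = \left(32252 + \frac{1}{51656}\right) 10253 = \frac{1666009313}{51656} \cdot 10253 = \frac{17081593486189}{51656}$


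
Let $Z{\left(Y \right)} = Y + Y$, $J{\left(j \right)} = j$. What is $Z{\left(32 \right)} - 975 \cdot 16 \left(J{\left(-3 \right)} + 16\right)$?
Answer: $-202736$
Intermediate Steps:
$Z{\left(Y \right)} = 2 Y$
$Z{\left(32 \right)} - 975 \cdot 16 \left(J{\left(-3 \right)} + 16\right) = 2 \cdot 32 - 975 \cdot 16 \left(-3 + 16\right) = 64 - 975 \cdot 16 \cdot 13 = 64 - 202800 = -202736$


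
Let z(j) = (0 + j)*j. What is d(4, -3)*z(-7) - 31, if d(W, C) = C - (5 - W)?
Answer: -227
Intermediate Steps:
d(W, C) = -5 + C + W (d(W, C) = C + (-5 + W) = -5 + C + W)
z(j) = j**2 (z(j) = j*j = j**2)
d(4, -3)*z(-7) - 31 = (-5 - 3 + 4)*(-7)**2 - 31 = -4*49 - 31 = -196 - 31 = -227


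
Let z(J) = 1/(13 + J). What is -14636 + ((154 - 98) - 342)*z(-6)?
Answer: -102738/7 ≈ -14677.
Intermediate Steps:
-14636 + ((154 - 98) - 342)*z(-6) = -14636 + ((154 - 98) - 342)/(13 - 6) = -14636 + (56 - 342)/7 = -14636 - 286*⅐ = -14636 - 286/7 = -102738/7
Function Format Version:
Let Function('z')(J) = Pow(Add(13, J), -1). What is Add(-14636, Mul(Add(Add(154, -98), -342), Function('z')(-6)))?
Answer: Rational(-102738, 7) ≈ -14677.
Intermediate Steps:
Add(-14636, Mul(Add(Add(154, -98), -342), Function('z')(-6))) = Add(-14636, Mul(Add(Add(154, -98), -342), Pow(Add(13, -6), -1))) = Add(-14636, Mul(Add(56, -342), Pow(7, -1))) = Add(-14636, Mul(-286, Rational(1, 7))) = Add(-14636, Rational(-286, 7)) = Rational(-102738, 7)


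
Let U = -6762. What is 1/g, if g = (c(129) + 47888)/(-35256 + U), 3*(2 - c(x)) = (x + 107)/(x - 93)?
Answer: -1134486/1292971 ≈ -0.87743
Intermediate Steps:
c(x) = 2 - (107 + x)/(3*(-93 + x)) (c(x) = 2 - (x + 107)/(3*(x - 93)) = 2 - (107 + x)/(3*(-93 + x)))
g = -1292971/1134486 (g = (5*(-133 + 129)/(3*(-93 + 129)) + 47888)/(-35256 - 6762) = ((5/3)*(-4)/36 + 47888)/(-42018) = ((5/3)*(1/36)*(-4) + 47888)*(-1/42018) = (-5/27 + 47888)*(-1/42018) = (1292971/27)*(-1/42018) = -1292971/1134486 ≈ -1.1397)
1/g = 1/(-1292971/1134486) = -1134486/1292971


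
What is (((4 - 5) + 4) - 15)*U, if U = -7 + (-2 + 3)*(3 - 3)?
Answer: 84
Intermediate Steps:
U = -7 (U = -7 + 1*0 = -7 + 0 = -7)
(((4 - 5) + 4) - 15)*U = (((4 - 5) + 4) - 15)*(-7) = ((-1 + 4) - 15)*(-7) = (3 - 15)*(-7) = -12*(-7) = 84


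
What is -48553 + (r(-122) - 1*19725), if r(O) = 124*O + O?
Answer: -83528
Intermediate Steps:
r(O) = 125*O
-48553 + (r(-122) - 1*19725) = -48553 + (125*(-122) - 1*19725) = -48553 + (-15250 - 19725) = -48553 - 34975 = -83528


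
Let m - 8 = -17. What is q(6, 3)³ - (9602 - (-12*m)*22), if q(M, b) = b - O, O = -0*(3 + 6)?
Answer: -7199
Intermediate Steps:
m = -9 (m = 8 - 17 = -9)
O = 0 (O = -0*9 = -4*0 = 0)
q(M, b) = b (q(M, b) = b - 1*0 = b + 0 = b)
q(6, 3)³ - (9602 - (-12*m)*22) = 3³ - (9602 - (-12*(-9))*22) = 27 - (9602 - 108*22) = 27 - (9602 - 1*2376) = 27 - (9602 - 2376) = 27 - 1*7226 = 27 - 7226 = -7199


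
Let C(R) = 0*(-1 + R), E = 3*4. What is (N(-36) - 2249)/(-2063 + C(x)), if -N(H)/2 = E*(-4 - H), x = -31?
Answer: 3017/2063 ≈ 1.4624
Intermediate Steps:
E = 12
N(H) = 96 + 24*H (N(H) = -24*(-4 - H) = -2*(-48 - 12*H) = 96 + 24*H)
C(R) = 0
(N(-36) - 2249)/(-2063 + C(x)) = ((96 + 24*(-36)) - 2249)/(-2063 + 0) = ((96 - 864) - 2249)/(-2063) = (-768 - 2249)*(-1/2063) = -3017*(-1/2063) = 3017/2063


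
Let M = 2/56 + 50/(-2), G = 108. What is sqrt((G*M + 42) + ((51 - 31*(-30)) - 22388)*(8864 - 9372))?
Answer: sqrt(532732991)/7 ≈ 3297.3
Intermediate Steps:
M = -699/28 (M = 2*(1/56) + 50*(-1/2) = 1/28 - 25 = -699/28 ≈ -24.964)
sqrt((G*M + 42) + ((51 - 31*(-30)) - 22388)*(8864 - 9372)) = sqrt((108*(-699/28) + 42) + ((51 - 31*(-30)) - 22388)*(8864 - 9372)) = sqrt((-18873/7 + 42) + ((51 + 930) - 22388)*(-508)) = sqrt(-18579/7 + (981 - 22388)*(-508)) = sqrt(-18579/7 - 21407*(-508)) = sqrt(-18579/7 + 10874756) = sqrt(76104713/7) = sqrt(532732991)/7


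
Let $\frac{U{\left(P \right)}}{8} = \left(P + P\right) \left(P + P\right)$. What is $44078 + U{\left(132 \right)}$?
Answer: $601646$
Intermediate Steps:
$U{\left(P \right)} = 32 P^{2}$ ($U{\left(P \right)} = 8 \left(P + P\right) \left(P + P\right) = 8 \cdot 2 P 2 P = 8 \cdot 4 P^{2} = 32 P^{2}$)
$44078 + U{\left(132 \right)} = 44078 + 32 \cdot 132^{2} = 44078 + 32 \cdot 17424 = 44078 + 557568 = 601646$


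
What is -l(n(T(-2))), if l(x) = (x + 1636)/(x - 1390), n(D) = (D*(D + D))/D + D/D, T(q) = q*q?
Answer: 1645/1381 ≈ 1.1912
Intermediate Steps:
T(q) = q**2
n(D) = 1 + 2*D (n(D) = (D*(2*D))/D + 1 = (2*D**2)/D + 1 = 2*D + 1 = 1 + 2*D)
l(x) = (1636 + x)/(-1390 + x)
-l(n(T(-2))) = -(1636 + (1 + 2*(-2)**2))/(-1390 + (1 + 2*(-2)**2)) = -(1636 + (1 + 2*4))/(-1390 + (1 + 2*4)) = -(1636 + (1 + 8))/(-1390 + (1 + 8)) = -(1636 + 9)/(-1390 + 9) = -1645/(-1381) = -(-1)*1645/1381 = -1*(-1645/1381) = 1645/1381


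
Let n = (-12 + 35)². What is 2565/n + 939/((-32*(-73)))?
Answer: 6488571/1235744 ≈ 5.2507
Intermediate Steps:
n = 529 (n = 23² = 529)
2565/n + 939/((-32*(-73))) = 2565/529 + 939/((-32*(-73))) = 2565*(1/529) + 939/2336 = 2565/529 + 939*(1/2336) = 2565/529 + 939/2336 = 6488571/1235744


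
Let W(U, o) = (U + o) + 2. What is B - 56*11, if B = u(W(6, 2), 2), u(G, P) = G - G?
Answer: -616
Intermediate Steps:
W(U, o) = 2 + U + o
u(G, P) = 0
B = 0
B - 56*11 = 0 - 56*11 = 0 - 616 = -616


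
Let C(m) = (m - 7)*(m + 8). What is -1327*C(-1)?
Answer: 74312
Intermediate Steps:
C(m) = (-7 + m)*(8 + m)
-1327*C(-1) = -1327*(-56 - 1 + (-1)**2) = -1327*(-56 - 1 + 1) = -1327*(-56) = 74312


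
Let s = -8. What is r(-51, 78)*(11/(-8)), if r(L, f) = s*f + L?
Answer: 7425/8 ≈ 928.13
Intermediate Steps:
r(L, f) = L - 8*f (r(L, f) = -8*f + L = L - 8*f)
r(-51, 78)*(11/(-8)) = (-51 - 8*78)*(11/(-8)) = (-51 - 624)*(11*(-⅛)) = -675*(-11/8) = 7425/8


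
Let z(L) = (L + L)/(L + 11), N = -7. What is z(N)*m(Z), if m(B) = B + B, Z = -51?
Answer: 357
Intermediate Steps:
m(B) = 2*B
z(L) = 2*L/(11 + L) (z(L) = (2*L)/(11 + L) = 2*L/(11 + L))
z(N)*m(Z) = (2*(-7)/(11 - 7))*(2*(-51)) = (2*(-7)/4)*(-102) = (2*(-7)*(1/4))*(-102) = -7/2*(-102) = 357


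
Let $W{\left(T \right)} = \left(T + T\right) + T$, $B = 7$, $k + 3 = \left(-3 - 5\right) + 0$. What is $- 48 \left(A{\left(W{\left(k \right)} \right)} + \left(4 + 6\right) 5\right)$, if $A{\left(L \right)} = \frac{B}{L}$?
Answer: $- \frac{26288}{11} \approx -2389.8$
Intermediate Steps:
$k = -11$ ($k = -3 + \left(\left(-3 - 5\right) + 0\right) = -3 + \left(-8 + 0\right) = -3 - 8 = -11$)
$W{\left(T \right)} = 3 T$ ($W{\left(T \right)} = 2 T + T = 3 T$)
$A{\left(L \right)} = \frac{7}{L}$
$- 48 \left(A{\left(W{\left(k \right)} \right)} + \left(4 + 6\right) 5\right) = - 48 \left(\frac{7}{3 \left(-11\right)} + \left(4 + 6\right) 5\right) = - 48 \left(\frac{7}{-33} + 10 \cdot 5\right) = - 48 \left(7 \left(- \frac{1}{33}\right) + 50\right) = - 48 \left(- \frac{7}{33} + 50\right) = \left(-48\right) \frac{1643}{33} = - \frac{26288}{11}$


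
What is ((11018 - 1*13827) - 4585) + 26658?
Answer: 19264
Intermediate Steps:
((11018 - 1*13827) - 4585) + 26658 = ((11018 - 13827) - 4585) + 26658 = (-2809 - 4585) + 26658 = -7394 + 26658 = 19264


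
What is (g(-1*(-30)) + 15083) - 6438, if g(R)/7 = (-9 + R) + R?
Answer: 9002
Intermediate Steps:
g(R) = -63 + 14*R (g(R) = 7*((-9 + R) + R) = 7*(-9 + 2*R) = -63 + 14*R)
(g(-1*(-30)) + 15083) - 6438 = ((-63 + 14*(-1*(-30))) + 15083) - 6438 = ((-63 + 14*30) + 15083) - 6438 = ((-63 + 420) + 15083) - 6438 = (357 + 15083) - 6438 = 15440 - 6438 = 9002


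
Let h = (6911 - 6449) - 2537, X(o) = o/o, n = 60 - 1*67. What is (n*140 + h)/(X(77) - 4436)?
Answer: 611/887 ≈ 0.68884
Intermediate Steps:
n = -7 (n = 60 - 67 = -7)
X(o) = 1
h = -2075 (h = 462 - 2537 = -2075)
(n*140 + h)/(X(77) - 4436) = (-7*140 - 2075)/(1 - 4436) = (-980 - 2075)/(-4435) = -3055*(-1/4435) = 611/887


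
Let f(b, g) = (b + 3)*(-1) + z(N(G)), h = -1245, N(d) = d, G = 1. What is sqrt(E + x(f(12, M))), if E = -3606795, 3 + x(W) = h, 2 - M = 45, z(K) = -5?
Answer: I*sqrt(3608043) ≈ 1899.5*I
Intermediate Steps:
M = -43 (M = 2 - 1*45 = 2 - 45 = -43)
f(b, g) = -8 - b (f(b, g) = (b + 3)*(-1) - 5 = (3 + b)*(-1) - 5 = (-3 - b) - 5 = -8 - b)
x(W) = -1248 (x(W) = -3 - 1245 = -1248)
sqrt(E + x(f(12, M))) = sqrt(-3606795 - 1248) = sqrt(-3608043) = I*sqrt(3608043)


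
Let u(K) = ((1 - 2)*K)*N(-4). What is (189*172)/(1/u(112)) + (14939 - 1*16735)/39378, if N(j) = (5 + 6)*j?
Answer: 3154166458238/19689 ≈ 1.6020e+8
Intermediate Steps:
N(j) = 11*j
u(K) = 44*K (u(K) = ((1 - 2)*K)*(11*(-4)) = -K*(-44) = 44*K)
(189*172)/(1/u(112)) + (14939 - 1*16735)/39378 = (189*172)/(1/(44*112)) + (14939 - 1*16735)/39378 = 32508/(1/4928) + (14939 - 16735)*(1/39378) = 32508/(1/4928) - 1796*1/39378 = 32508*4928 - 898/19689 = 160199424 - 898/19689 = 3154166458238/19689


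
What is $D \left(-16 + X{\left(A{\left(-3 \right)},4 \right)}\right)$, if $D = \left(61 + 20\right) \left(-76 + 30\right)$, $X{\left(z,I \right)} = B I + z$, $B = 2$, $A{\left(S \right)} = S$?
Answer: $40986$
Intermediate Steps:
$X{\left(z,I \right)} = z + 2 I$ ($X{\left(z,I \right)} = 2 I + z = z + 2 I$)
$D = -3726$ ($D = 81 \left(-46\right) = -3726$)
$D \left(-16 + X{\left(A{\left(-3 \right)},4 \right)}\right) = - 3726 \left(-16 + \left(-3 + 2 \cdot 4\right)\right) = - 3726 \left(-16 + \left(-3 + 8\right)\right) = - 3726 \left(-16 + 5\right) = \left(-3726\right) \left(-11\right) = 40986$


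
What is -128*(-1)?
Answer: 128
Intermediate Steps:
-128*(-1) = -8*(-16) = 128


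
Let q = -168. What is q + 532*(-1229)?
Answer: -653996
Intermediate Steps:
q + 532*(-1229) = -168 + 532*(-1229) = -168 - 653828 = -653996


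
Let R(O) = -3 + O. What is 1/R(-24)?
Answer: -1/27 ≈ -0.037037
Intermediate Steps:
1/R(-24) = 1/(-3 - 24) = 1/(-27) = -1/27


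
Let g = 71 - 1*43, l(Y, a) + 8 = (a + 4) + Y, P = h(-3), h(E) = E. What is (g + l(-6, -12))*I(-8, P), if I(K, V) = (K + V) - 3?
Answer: -84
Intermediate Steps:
P = -3
l(Y, a) = -4 + Y + a (l(Y, a) = -8 + ((a + 4) + Y) = -8 + ((4 + a) + Y) = -8 + (4 + Y + a) = -4 + Y + a)
g = 28 (g = 71 - 43 = 28)
I(K, V) = -3 + K + V
(g + l(-6, -12))*I(-8, P) = (28 + (-4 - 6 - 12))*(-3 - 8 - 3) = (28 - 22)*(-14) = 6*(-14) = -84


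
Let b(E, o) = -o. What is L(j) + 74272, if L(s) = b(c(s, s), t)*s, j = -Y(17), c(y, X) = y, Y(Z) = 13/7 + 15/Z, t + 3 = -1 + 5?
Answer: 8838694/119 ≈ 74275.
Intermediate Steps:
t = 1 (t = -3 + (-1 + 5) = -3 + 4 = 1)
Y(Z) = 13/7 + 15/Z (Y(Z) = 13*(⅐) + 15/Z = 13/7 + 15/Z)
j = -326/119 (j = -(13/7 + 15/17) = -1*326/119 = -326/119 ≈ -2.7395)
L(s) = -s (L(s) = (-1*1)*s = -s)
L(j) + 74272 = -1*(-326/119) + 74272 = 326/119 + 74272 = 8838694/119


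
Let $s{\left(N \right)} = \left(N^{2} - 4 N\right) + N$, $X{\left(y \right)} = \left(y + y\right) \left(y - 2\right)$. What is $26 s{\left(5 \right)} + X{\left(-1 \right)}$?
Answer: $266$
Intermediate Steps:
$X{\left(y \right)} = 2 y \left(-2 + y\right)$
$s{\left(N \right)} = N^{2} - 3 N$
$26 s{\left(5 \right)} + X{\left(-1 \right)} = 26 \cdot 5 \left(-3 + 5\right) + 2 \left(-1\right) \left(-2 - 1\right) = 26 \cdot 5 \cdot 2 + 2 \left(-1\right) \left(-3\right) = 26 \cdot 10 + 6 = 260 + 6 = 266$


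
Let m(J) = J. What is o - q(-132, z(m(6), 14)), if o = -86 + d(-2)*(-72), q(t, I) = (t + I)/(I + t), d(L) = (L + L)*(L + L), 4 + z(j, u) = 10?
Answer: -1239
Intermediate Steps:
z(j, u) = 6 (z(j, u) = -4 + 10 = 6)
d(L) = 4*L² (d(L) = (2*L)*(2*L) = 4*L²)
q(t, I) = 1 (q(t, I) = (I + t)/(I + t) = 1)
o = -1238 (o = -86 + (4*(-2)²)*(-72) = -86 + (4*4)*(-72) = -86 + 16*(-72) = -86 - 1152 = -1238)
o - q(-132, z(m(6), 14)) = -1238 - 1*1 = -1238 - 1 = -1239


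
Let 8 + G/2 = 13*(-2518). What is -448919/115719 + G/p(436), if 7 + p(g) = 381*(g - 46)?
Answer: -4369380869/1011404481 ≈ -4.3201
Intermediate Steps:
G = -65484 (G = -16 + 2*(13*(-2518)) = -16 + 2*(-32734) = -16 - 65468 = -65484)
p(g) = -17533 + 381*g (p(g) = -7 + 381*(g - 46) = -7 + 381*(-46 + g) = -7 + (-17526 + 381*g) = -17533 + 381*g)
-448919/115719 + G/p(436) = -448919/115719 - 65484/(-17533 + 381*436) = -448919*1/115719 - 65484/(-17533 + 166116) = -26407/6807 - 65484/148583 = -4369380869/1011404481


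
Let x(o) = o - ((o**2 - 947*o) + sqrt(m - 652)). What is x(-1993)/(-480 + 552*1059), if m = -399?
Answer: -5861413/584088 - I*sqrt(1051)/584088 ≈ -10.035 - 5.5504e-5*I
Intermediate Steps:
x(o) = -o**2 + 948*o - I*sqrt(1051) (x(o) = o - ((o**2 - 947*o) + sqrt(-399 - 652)) = o - ((o**2 - 947*o) + sqrt(-1051)) = o - ((o**2 - 947*o) + I*sqrt(1051)) = o - (o**2 - 947*o + I*sqrt(1051)) = o + (-o**2 + 947*o - I*sqrt(1051)) = -o**2 + 948*o - I*sqrt(1051))
x(-1993)/(-480 + 552*1059) = (-1*(-1993)**2 + 948*(-1993) - I*sqrt(1051))/(-480 + 552*1059) = (-1*3972049 - 1889364 - I*sqrt(1051))/(-480 + 584568) = (-3972049 - 1889364 - I*sqrt(1051))/584088 = (-5861413 - I*sqrt(1051))*(1/584088) = -5861413/584088 - I*sqrt(1051)/584088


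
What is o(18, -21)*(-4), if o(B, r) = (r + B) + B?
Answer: -60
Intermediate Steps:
o(B, r) = r + 2*B (o(B, r) = (B + r) + B = r + 2*B)
o(18, -21)*(-4) = (-21 + 2*18)*(-4) = (-21 + 36)*(-4) = 15*(-4) = -60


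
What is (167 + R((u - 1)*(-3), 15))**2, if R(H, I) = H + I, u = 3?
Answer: 30976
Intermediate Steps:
(167 + R((u - 1)*(-3), 15))**2 = (167 + ((3 - 1)*(-3) + 15))**2 = (167 + (2*(-3) + 15))**2 = (167 + (-6 + 15))**2 = (167 + 9)**2 = 176**2 = 30976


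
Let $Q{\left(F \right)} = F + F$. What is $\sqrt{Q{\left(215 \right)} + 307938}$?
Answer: $4 \sqrt{19273} \approx 555.31$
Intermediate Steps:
$Q{\left(F \right)} = 2 F$
$\sqrt{Q{\left(215 \right)} + 307938} = \sqrt{2 \cdot 215 + 307938} = \sqrt{430 + 307938} = \sqrt{308368} = 4 \sqrt{19273}$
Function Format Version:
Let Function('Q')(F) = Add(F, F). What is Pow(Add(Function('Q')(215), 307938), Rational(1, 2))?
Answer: Mul(4, Pow(19273, Rational(1, 2))) ≈ 555.31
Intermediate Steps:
Function('Q')(F) = Mul(2, F)
Pow(Add(Function('Q')(215), 307938), Rational(1, 2)) = Pow(Add(Mul(2, 215), 307938), Rational(1, 2)) = Pow(Add(430, 307938), Rational(1, 2)) = Pow(308368, Rational(1, 2)) = Mul(4, Pow(19273, Rational(1, 2)))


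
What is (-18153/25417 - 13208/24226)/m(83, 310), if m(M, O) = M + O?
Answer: -387741157/120995315553 ≈ -0.0032046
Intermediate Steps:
(-18153/25417 - 13208/24226)/m(83, 310) = (-18153/25417 - 13208/24226)/(83 + 310) = (-18153*1/25417 - 13208*1/24226)/393 = (-18153/25417 - 6604/12113)*(1/393) = -387741157/307876121*1/393 = -387741157/120995315553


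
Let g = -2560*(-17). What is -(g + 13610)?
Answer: -57130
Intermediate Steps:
g = 43520
-(g + 13610) = -(43520 + 13610) = -1*57130 = -57130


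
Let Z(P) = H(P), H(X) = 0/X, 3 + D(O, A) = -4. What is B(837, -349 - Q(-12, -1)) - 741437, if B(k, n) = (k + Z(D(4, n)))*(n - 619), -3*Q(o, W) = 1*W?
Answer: -1551932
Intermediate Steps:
Q(o, W) = -W/3
D(O, A) = -7 (D(O, A) = -3 - 4 = -7)
H(X) = 0
Z(P) = 0
B(k, n) = k*(-619 + n) (B(k, n) = (k + 0)*(n - 619) = k*(-619 + n))
B(837, -349 - Q(-12, -1)) - 741437 = 837*(-619 + (-349 - (-1)*(-1)/3)) - 741437 = 837*(-619 + (-349 - 1*⅓)) - 741437 = 837*(-619 + (-349 - ⅓)) - 741437 = 837*(-619 - 1048/3) - 741437 = 837*(-2905/3) - 741437 = -810495 - 741437 = -1551932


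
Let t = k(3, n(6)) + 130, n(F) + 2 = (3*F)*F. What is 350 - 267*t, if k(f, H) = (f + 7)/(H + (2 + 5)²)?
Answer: -1065694/31 ≈ -34377.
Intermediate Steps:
n(F) = -2 + 3*F² (n(F) = -2 + (3*F)*F = -2 + 3*F²)
k(f, H) = (7 + f)/(49 + H) (k(f, H) = (7 + f)/(H + 7²) = (7 + f)/(H + 49) = (7 + f)/(49 + H))
t = 4032/31 (t = (7 + 3)/(49 + (-2 + 3*6²)) + 130 = 10/(49 + (-2 + 3*36)) + 130 = 10/(49 + (-2 + 108)) + 130 = 10/(49 + 106) + 130 = 10/155 + 130 = (1/155)*10 + 130 = 2/31 + 130 = 4032/31 ≈ 130.06)
350 - 267*t = 350 - 267*4032/31 = 350 - 1076544/31 = -1065694/31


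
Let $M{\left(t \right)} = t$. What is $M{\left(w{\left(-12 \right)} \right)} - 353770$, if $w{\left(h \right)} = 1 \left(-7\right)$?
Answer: $-353777$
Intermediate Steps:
$w{\left(h \right)} = -7$
$M{\left(w{\left(-12 \right)} \right)} - 353770 = -7 - 353770 = -353777$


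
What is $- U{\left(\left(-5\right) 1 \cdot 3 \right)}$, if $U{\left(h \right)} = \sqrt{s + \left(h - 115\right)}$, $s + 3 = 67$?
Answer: $- i \sqrt{66} \approx - 8.124 i$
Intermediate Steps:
$s = 64$ ($s = -3 + 67 = 64$)
$U{\left(h \right)} = \sqrt{-51 + h}$ ($U{\left(h \right)} = \sqrt{64 + \left(h - 115\right)} = \sqrt{64 + \left(-115 + h\right)} = \sqrt{-51 + h}$)
$- U{\left(\left(-5\right) 1 \cdot 3 \right)} = - \sqrt{-51 + \left(-5\right) 1 \cdot 3} = - \sqrt{-51 - 15} = - \sqrt{-66} = - i \sqrt{66}$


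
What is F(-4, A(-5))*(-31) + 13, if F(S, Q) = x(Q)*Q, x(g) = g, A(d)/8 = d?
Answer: -49587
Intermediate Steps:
A(d) = 8*d
F(S, Q) = Q² (F(S, Q) = Q*Q = Q²)
F(-4, A(-5))*(-31) + 13 = (8*(-5))²*(-31) + 13 = (-40)²*(-31) + 13 = 1600*(-31) + 13 = -49600 + 13 = -49587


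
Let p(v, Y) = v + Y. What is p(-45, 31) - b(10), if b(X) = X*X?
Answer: -114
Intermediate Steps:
b(X) = X²
p(v, Y) = Y + v
p(-45, 31) - b(10) = (31 - 45) - 1*10² = -14 - 1*100 = -14 - 100 = -114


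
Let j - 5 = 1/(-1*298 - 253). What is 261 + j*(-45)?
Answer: 19881/551 ≈ 36.082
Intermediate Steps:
j = 2754/551 (j = 5 + 1/(-1*298 - 253) = 5 + 1/(-298 - 253) = 5 + 1/(-551) = 5 - 1/551 = 2754/551 ≈ 4.9982)
261 + j*(-45) = 261 + (2754/551)*(-45) = 261 - 123930/551 = 19881/551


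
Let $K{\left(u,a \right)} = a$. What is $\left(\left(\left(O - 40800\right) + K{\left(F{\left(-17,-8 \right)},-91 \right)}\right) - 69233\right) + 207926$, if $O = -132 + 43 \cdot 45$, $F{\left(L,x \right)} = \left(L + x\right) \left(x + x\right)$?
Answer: $99605$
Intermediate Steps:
$F{\left(L,x \right)} = 2 x \left(L + x\right)$ ($F{\left(L,x \right)} = \left(L + x\right) 2 x = 2 x \left(L + x\right)$)
$O = 1803$ ($O = -132 + 1935 = 1803$)
$\left(\left(\left(O - 40800\right) + K{\left(F{\left(-17,-8 \right)},-91 \right)}\right) - 69233\right) + 207926 = \left(\left(\left(1803 - 40800\right) - 91\right) - 69233\right) + 207926 = \left(\left(-38997 - 91\right) - 69233\right) + 207926 = \left(-39088 - 69233\right) + 207926 = -108321 + 207926 = 99605$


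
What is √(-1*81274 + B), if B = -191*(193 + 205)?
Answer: 2*I*√39323 ≈ 396.6*I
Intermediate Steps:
B = -76018 (B = -191*398 = -76018)
√(-1*81274 + B) = √(-1*81274 - 76018) = √(-81274 - 76018) = √(-157292) = 2*I*√39323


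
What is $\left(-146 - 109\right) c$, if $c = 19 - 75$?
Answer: $14280$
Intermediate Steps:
$c = -56$
$\left(-146 - 109\right) c = \left(-146 - 109\right) \left(-56\right) = \left(-255\right) \left(-56\right) = 14280$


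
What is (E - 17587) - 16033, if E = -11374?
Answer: -44994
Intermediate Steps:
(E - 17587) - 16033 = (-11374 - 17587) - 16033 = -28961 - 16033 = -44994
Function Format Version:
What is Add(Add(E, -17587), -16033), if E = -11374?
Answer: -44994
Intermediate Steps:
Add(Add(E, -17587), -16033) = Add(Add(-11374, -17587), -16033) = Add(-28961, -16033) = -44994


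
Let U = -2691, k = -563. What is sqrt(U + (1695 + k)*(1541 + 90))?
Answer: sqrt(1843601) ≈ 1357.8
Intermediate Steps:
sqrt(U + (1695 + k)*(1541 + 90)) = sqrt(-2691 + (1695 - 563)*(1541 + 90)) = sqrt(-2691 + 1132*1631) = sqrt(-2691 + 1846292) = sqrt(1843601)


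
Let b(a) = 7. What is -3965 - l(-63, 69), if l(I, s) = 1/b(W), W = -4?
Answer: -27756/7 ≈ -3965.1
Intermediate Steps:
l(I, s) = ⅐ (l(I, s) = 1/7 = ⅐)
-3965 - l(-63, 69) = -3965 - 1*⅐ = -3965 - ⅐ = -27756/7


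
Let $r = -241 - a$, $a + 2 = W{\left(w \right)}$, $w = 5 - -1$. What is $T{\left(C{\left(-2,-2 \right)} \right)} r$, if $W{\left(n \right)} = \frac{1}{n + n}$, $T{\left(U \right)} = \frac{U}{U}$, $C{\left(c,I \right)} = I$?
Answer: $- \frac{2869}{12} \approx -239.08$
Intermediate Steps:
$w = 6$ ($w = 5 + 1 = 6$)
$T{\left(U \right)} = 1$
$W{\left(n \right)} = \frac{1}{2 n}$
$a = - \frac{23}{12}$ ($a = -2 + \frac{1}{2 \cdot 6} = -2 + \frac{1}{2} \cdot \frac{1}{6} = -2 + \frac{1}{12} = - \frac{23}{12} \approx -1.9167$)
$r = - \frac{2869}{12}$ ($r = -241 - - \frac{23}{12} = -241 + \frac{23}{12} = - \frac{2869}{12} \approx -239.08$)
$T{\left(C{\left(-2,-2 \right)} \right)} r = 1 \left(- \frac{2869}{12}\right) = - \frac{2869}{12}$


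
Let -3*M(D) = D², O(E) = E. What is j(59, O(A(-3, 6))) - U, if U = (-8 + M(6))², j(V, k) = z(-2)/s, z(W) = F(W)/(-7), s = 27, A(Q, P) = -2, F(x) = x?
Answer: -75598/189 ≈ -399.99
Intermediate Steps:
z(W) = -W/7 (z(W) = W/(-7) = W*(-⅐) = -W/7)
M(D) = -D²/3
j(V, k) = 2/189 (j(V, k) = -⅐*(-2)/27 = (2/7)*(1/27) = 2/189)
U = 400 (U = (-8 - ⅓*6²)² = (-8 - ⅓*36)² = (-8 - 12)² = (-20)² = 400)
j(59, O(A(-3, 6))) - U = 2/189 - 1*400 = 2/189 - 400 = -75598/189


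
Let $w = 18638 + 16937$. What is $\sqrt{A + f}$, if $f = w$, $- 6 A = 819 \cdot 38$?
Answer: $2 \sqrt{7597} \approx 174.32$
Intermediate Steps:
$w = 35575$
$A = -5187$ ($A = - \frac{819 \cdot 38}{6} = \left(- \frac{1}{6}\right) 31122 = -5187$)
$f = 35575$
$\sqrt{A + f} = \sqrt{-5187 + 35575} = \sqrt{30388} = 2 \sqrt{7597}$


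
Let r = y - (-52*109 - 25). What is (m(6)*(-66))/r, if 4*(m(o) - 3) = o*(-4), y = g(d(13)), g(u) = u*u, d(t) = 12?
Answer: 198/5837 ≈ 0.033922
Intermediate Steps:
g(u) = u²
y = 144 (y = 12² = 144)
m(o) = 3 - o (m(o) = 3 + (o*(-4))/4 = 3 + (-4*o)/4 = 3 - o)
r = 5837 (r = 144 - (-52*109 - 25) = 144 - (-5668 - 25) = 144 - 1*(-5693) = 144 + 5693 = 5837)
(m(6)*(-66))/r = ((3 - 1*6)*(-66))/5837 = ((3 - 6)*(-66))*(1/5837) = -3*(-66)*(1/5837) = 198*(1/5837) = 198/5837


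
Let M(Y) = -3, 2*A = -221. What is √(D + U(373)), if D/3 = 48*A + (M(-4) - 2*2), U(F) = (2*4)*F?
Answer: I*√12949 ≈ 113.79*I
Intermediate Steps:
A = -221/2 (A = (½)*(-221) = -221/2 ≈ -110.50)
U(F) = 8*F
D = -15933 (D = 3*(48*(-221/2) + (-3 - 2*2)) = 3*(-5304 + (-3 - 4)) = 3*(-5304 - 7) = 3*(-5311) = -15933)
√(D + U(373)) = √(-15933 + 8*373) = √(-15933 + 2984) = √(-12949) = I*√12949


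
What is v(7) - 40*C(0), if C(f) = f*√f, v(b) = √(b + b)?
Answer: √14 ≈ 3.7417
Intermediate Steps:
v(b) = √2*√b (v(b) = √(2*b) = √2*√b)
C(f) = f^(3/2)
v(7) - 40*C(0) = √2*√7 - 40*0^(3/2) = √14 - 40*0 = √14 + 0 = √14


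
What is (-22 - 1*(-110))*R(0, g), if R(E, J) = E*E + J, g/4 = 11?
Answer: 3872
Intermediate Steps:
g = 44 (g = 4*11 = 44)
R(E, J) = J + E**2 (R(E, J) = E**2 + J = J + E**2)
(-22 - 1*(-110))*R(0, g) = (-22 - 1*(-110))*(44 + 0**2) = (-22 + 110)*(44 + 0) = 88*44 = 3872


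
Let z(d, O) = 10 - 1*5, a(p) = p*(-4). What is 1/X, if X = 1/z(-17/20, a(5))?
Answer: 5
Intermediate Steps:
a(p) = -4*p
z(d, O) = 5 (z(d, O) = 10 - 5 = 5)
X = ⅕ (X = 1/5 = ⅕ ≈ 0.20000)
1/X = 1/(⅕) = 5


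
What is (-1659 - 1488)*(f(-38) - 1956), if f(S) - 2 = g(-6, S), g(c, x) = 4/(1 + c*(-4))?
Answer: 153718362/25 ≈ 6.1487e+6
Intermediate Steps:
g(c, x) = 4/(1 - 4*c)
f(S) = 54/25 (f(S) = 2 - 4/(-1 + 4*(-6)) = 2 - 4/(-1 - 24) = 2 - 4/(-25) = 2 - 4*(-1/25) = 2 + 4/25 = 54/25)
(-1659 - 1488)*(f(-38) - 1956) = (-1659 - 1488)*(54/25 - 1956) = -3147*(-48846/25) = 153718362/25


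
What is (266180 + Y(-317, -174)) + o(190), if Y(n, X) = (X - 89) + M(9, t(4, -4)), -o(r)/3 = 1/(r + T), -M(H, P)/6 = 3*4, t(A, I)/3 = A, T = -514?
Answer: 28711261/108 ≈ 2.6585e+5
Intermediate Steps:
t(A, I) = 3*A
M(H, P) = -72 (M(H, P) = -18*4 = -6*12 = -72)
o(r) = -3/(-514 + r) (o(r) = -3/(r - 514) = -3/(-514 + r))
Y(n, X) = -161 + X (Y(n, X) = (X - 89) - 72 = (-89 + X) - 72 = -161 + X)
(266180 + Y(-317, -174)) + o(190) = (266180 + (-161 - 174)) - 3/(-514 + 190) = (266180 - 335) - 3/(-324) = 265845 - 3*(-1/324) = 265845 + 1/108 = 28711261/108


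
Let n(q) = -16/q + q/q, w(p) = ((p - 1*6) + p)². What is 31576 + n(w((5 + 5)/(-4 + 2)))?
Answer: 505231/16 ≈ 31577.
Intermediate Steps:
w(p) = (-6 + 2*p)² (w(p) = ((p - 6) + p)² = ((-6 + p) + p)² = (-6 + 2*p)²)
n(q) = 1 - 16/q (n(q) = -16/q + 1 = 1 - 16/q)
31576 + n(w((5 + 5)/(-4 + 2))) = 31576 + (-16 + 4*(-3 + (5 + 5)/(-4 + 2))²)/((4*(-3 + (5 + 5)/(-4 + 2))²)) = 31576 + (-16 + 4*(-3 + 10/(-2))²)/((4*(-3 + 10/(-2))²)) = 31576 + (-16 + 4*(-3 + 10*(-½))²)/((4*(-3 + 10*(-½))²)) = 31576 + (-16 + 4*(-3 - 5)²)/((4*(-3 - 5)²)) = 31576 + (-16 + 4*(-8)²)/((4*(-8)²)) = 31576 + (-16 + 4*64)/((4*64)) = 31576 + (-16 + 256)/256 = 31576 + (1/256)*240 = 31576 + 15/16 = 505231/16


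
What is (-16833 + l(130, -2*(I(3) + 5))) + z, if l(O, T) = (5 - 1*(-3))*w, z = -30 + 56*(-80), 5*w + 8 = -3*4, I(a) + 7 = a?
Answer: -21375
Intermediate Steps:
I(a) = -7 + a
w = -4 (w = -8/5 + (-3*4)/5 = -8/5 + (⅕)*(-12) = -8/5 - 12/5 = -4)
z = -4510 (z = -30 - 4480 = -4510)
l(O, T) = -32 (l(O, T) = (5 - 1*(-3))*(-4) = (5 + 3)*(-4) = 8*(-4) = -32)
(-16833 + l(130, -2*(I(3) + 5))) + z = (-16833 - 32) - 4510 = -16865 - 4510 = -21375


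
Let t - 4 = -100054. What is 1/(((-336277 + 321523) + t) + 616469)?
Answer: 1/501665 ≈ 1.9934e-6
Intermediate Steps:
t = -100050 (t = 4 - 100054 = -100050)
1/(((-336277 + 321523) + t) + 616469) = 1/(((-336277 + 321523) - 100050) + 616469) = 1/((-14754 - 100050) + 616469) = 1/(-114804 + 616469) = 1/501665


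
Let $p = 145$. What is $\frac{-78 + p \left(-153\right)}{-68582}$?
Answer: $\frac{22263}{68582} \approx 0.32462$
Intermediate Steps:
$\frac{-78 + p \left(-153\right)}{-68582} = \frac{-78 + 145 \left(-153\right)}{-68582} = \left(-78 - 22185\right) \left(- \frac{1}{68582}\right) = \left(-22263\right) \left(- \frac{1}{68582}\right) = \frac{22263}{68582}$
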